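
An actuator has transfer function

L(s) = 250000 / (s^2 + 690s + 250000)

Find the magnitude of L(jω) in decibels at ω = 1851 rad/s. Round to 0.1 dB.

-22.7 dB

At s = jω = j1851:
quadratic: (j1851)² + 690·j1851 + 250000 = -3176201 + j1277190 → |·| ≈ 3.4234e+06, ∠ ≈ 158.09°
|L| = 250000 / 3.4234e+06 ≈ 0.073027
Gain = 20 log₁₀(0.073027) ≈ -22.73 dB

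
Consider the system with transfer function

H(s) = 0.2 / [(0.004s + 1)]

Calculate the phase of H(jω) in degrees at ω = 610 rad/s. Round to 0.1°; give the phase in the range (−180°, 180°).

At ω = 610 rad/s:
pole (1 + j610·0.004) = 1 + j2.44 → |·| ≈ 2.637, ∠ ≈ 67.71°
∠H = (0°) − (67.71°) = -67.71°

-67.7°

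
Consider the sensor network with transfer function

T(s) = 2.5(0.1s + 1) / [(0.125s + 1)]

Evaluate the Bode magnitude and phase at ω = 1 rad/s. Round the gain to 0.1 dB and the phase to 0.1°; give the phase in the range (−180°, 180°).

At ω = 1 rad/s:
zero (1 + j1·0.1) = 1 + j0.1 → |·| ≈ 1.005, ∠ ≈ 5.71°
pole (1 + j1·0.125) = 1 + j0.125 → |·| ≈ 1.0078, ∠ ≈ 7.13°
|T| = 2.5 · 1.005 / (1.0078) ≈ 2.4931
Gain = 20 log₁₀(2.4931) ≈ 7.93 dB
∠T = (5.71°) − (7.13°) = -1.42°

7.9 dB, -1.4°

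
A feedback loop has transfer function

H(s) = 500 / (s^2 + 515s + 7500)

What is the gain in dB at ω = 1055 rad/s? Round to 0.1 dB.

-67.8 dB

Substitute s = j1055:
Numerator: 500 = 500 + j0
Denominator: (j1055)^2 + 515(j1055) + 7500 = -1105525 + j543325
|N| = √(500² + 0²) ≈ 500, ∠N ≈ 0.00°
|D| = √(1105525² + 543325²) ≈ 1.2318e+06, ∠D ≈ 153.83°
|H| = 500 / 1.2318e+06 ≈ 0.00040591
Gain = 20 log₁₀(0.00040591) ≈ -67.83 dB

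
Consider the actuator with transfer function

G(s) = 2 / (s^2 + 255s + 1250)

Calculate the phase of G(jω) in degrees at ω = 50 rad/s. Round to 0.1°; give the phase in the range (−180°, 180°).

-95.6°

Substitute s = j50:
Numerator: 2 = 2 + j0
Denominator: (j50)^2 + 255(j50) + 1250 = -1250 + j12750
|N| = √(2² + 0²) ≈ 2, ∠N ≈ 0.00°
|D| = √(1250² + 12750²) ≈ 12811, ∠D ≈ 95.60°
∠G = 0.00° − 95.60° = -95.60°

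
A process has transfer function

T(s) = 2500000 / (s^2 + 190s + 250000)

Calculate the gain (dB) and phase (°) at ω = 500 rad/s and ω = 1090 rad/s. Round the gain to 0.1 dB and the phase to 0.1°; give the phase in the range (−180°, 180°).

ω = 500: 28.4 dB, -90.0°; ω = 1090: 8.3 dB, -167.6°

At s = jω = j500:
quadratic: (j500)² + 190·j500 + 250000 = 0 + j95000 → |·| ≈ 95000, ∠ ≈ 90.00°
|T| = 2500000 / 95000 ≈ 26.316
Gain = 20 log₁₀(26.316) ≈ 28.40 dB
∠T = 0.00° − 90.00° = -90.00°

At s = jω = j1090:
quadratic: (j1090)² + 190·j1090 + 250000 = -938100 + j207100 → |·| ≈ 9.6069e+05, ∠ ≈ 167.55°
|T| = 2500000 / 9.6069e+05 ≈ 2.6023
Gain = 20 log₁₀(2.6023) ≈ 8.31 dB
∠T = 0.00° − 167.55° = -167.55°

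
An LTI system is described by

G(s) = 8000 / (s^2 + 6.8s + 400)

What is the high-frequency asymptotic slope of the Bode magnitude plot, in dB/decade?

Each pole contributes −20 dB/decade at high frequency; each zero contributes +20 dB/decade.
Net: 0 zero(s) − 2 pole(s) → -40 dB/decade.

-40 dB/decade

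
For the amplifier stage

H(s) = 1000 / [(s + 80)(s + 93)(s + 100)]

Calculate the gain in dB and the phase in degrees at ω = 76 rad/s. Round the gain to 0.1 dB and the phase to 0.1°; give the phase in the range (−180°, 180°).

-64.4 dB, -120.0°

At s = jω = j76:
pole (s+80): 80 + j76 → |·| = √(80²+76²) = √12176 ≈ 110.34, ∠ = arctan(76/80) ≈ 43.53°
pole (s+93): 93 + j76 → |·| = √(93²+76²) = √14425 ≈ 120.1, ∠ = arctan(76/93) ≈ 39.26°
pole (s+100): 100 + j76 → |·| = √(100²+76²) = √15776 ≈ 125.6, ∠ = arctan(76/100) ≈ 37.23°
|H| = 1000 / 1.6644e+06 ≈ 0.00060082
Gain = 20 log₁₀(0.00060082) ≈ -64.43 dB
∠H = 0.00° − 120.02° = -120.02°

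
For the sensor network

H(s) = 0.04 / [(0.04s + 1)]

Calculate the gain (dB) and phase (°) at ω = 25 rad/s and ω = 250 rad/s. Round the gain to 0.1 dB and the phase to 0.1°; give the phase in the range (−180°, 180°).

At ω = 25 rad/s:
pole (1 + j25·0.04) = 1 + j1 → |·| ≈ 1.4142, ∠ ≈ 45.00°
|H| = 0.04 · 1 / (1.4142) ≈ 0.028285
Gain = 20 log₁₀(0.028285) ≈ -30.97 dB
∠H = (0°) − (45.00°) = -45.00°

At ω = 250 rad/s:
pole (1 + j250·0.04) = 1 + j10 → |·| ≈ 10.05, ∠ ≈ 84.29°
|H| = 0.04 · 1 / (10.05) ≈ 0.0039801
Gain = 20 log₁₀(0.0039801) ≈ -48.00 dB
∠H = (0°) − (84.29°) = -84.29°

ω = 25: -31.0 dB, -45.0°; ω = 250: -48.0 dB, -84.3°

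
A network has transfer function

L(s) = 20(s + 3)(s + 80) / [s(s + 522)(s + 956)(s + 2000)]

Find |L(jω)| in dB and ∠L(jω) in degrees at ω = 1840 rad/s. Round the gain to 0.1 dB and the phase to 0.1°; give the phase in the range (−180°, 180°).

At s = jω = j1840:
zero (s+3): 3 + j1840 → |·| = √(3²+1840²) = √3385609 ≈ 1840, ∠ = arctan(1840/3) ≈ 89.91°
zero (s+80): 80 + j1840 → |·| = √(80²+1840²) = √3392000 ≈ 1841.7, ∠ = arctan(1840/80) ≈ 87.51°
pole (s+522): 522 + j1840 → |·| = √(522²+1840²) = √3658084 ≈ 1912.6, ∠ = arctan(1840/522) ≈ 74.16°
pole (s+956): 956 + j1840 → |·| = √(956²+1840²) = √4299536 ≈ 2073.5, ∠ = arctan(1840/956) ≈ 62.55°
pole (s+2000): 2000 + j1840 → |·| = √(2000²+1840²) = √7385600 ≈ 2717.6, ∠ = arctan(1840/2000) ≈ 42.61°
pole at origin: |s| = 1840, ∠ = 90.00° (in denominator)
|L| = 20 · 3.3887e+06 / 1.983e+13 ≈ 3.4178e-06
Gain = 20 log₁₀(3.4178e-06) ≈ -109.33 dB
∠L = 177.42° − 269.32° = -91.90°

-109.3 dB, -91.9°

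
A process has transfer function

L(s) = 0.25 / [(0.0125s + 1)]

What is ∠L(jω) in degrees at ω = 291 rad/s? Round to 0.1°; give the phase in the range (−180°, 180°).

-74.6°

At ω = 291 rad/s:
pole (1 + j291·0.0125) = 1 + j3.6375 → |·| ≈ 3.7725, ∠ ≈ 74.63°
∠L = (0°) − (74.63°) = -74.63°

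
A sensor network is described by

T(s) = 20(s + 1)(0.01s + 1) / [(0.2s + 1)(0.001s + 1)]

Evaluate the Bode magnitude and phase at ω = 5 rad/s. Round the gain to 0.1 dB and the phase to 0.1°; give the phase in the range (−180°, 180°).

At ω = 5 rad/s:
zero (1 + j5·1) = 1 + j5 → |·| ≈ 5.099, ∠ ≈ 78.69°
zero (1 + j5·0.01) = 1 + j0.05 → |·| ≈ 1.0012, ∠ ≈ 2.86°
pole (1 + j5·0.2) = 1 + j1 → |·| ≈ 1.4142, ∠ ≈ 45.00°
pole (1 + j5·0.001) = 1 + j0.005 → |·| ≈ 1, ∠ ≈ 0.29°
|T| = 20 · 5.099 · 1.0012 / (1.4142 · 1) ≈ 72.198
Gain = 20 log₁₀(72.198) ≈ 37.17 dB
∠T = (78.69° + 2.86°) − (45.00° + 0.29°) = 36.26°

37.2 dB, 36.3°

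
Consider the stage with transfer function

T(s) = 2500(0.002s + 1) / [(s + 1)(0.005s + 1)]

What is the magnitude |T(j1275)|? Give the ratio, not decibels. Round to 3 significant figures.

At ω = 1275 rad/s:
zero (1 + j1275·0.002) = 1 + j2.55 → |·| ≈ 2.7391, ∠ ≈ 68.59°
pole (1 + j1275·1) = 1 + j1275 → |·| ≈ 1275, ∠ ≈ 89.96°
pole (1 + j1275·0.005) = 1 + j6.375 → |·| ≈ 6.453, ∠ ≈ 81.09°
|T| = 2500 · 2.7391 / (1275 · 6.453) ≈ 0.83229

0.832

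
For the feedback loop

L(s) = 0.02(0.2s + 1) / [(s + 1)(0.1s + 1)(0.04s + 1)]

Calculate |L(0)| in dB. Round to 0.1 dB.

-34.0 dB

L(0) = 0.02 · 1 / 1 = 0.02
20 log₁₀(0.02) ≈ -33.98 dB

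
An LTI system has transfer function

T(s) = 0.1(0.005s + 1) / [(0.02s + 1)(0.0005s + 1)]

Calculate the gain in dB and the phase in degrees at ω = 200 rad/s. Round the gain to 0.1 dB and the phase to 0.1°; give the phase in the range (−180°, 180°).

-29.3 dB, -36.7°

At ω = 200 rad/s:
zero (1 + j200·0.005) = 1 + j1 → |·| ≈ 1.4142, ∠ ≈ 45.00°
pole (1 + j200·0.02) = 1 + j4 → |·| ≈ 4.1231, ∠ ≈ 75.96°
pole (1 + j200·0.0005) = 1 + j0.1 → |·| ≈ 1.005, ∠ ≈ 5.71°
|T| = 0.1 · 1.4142 / (4.1231 · 1.005) ≈ 0.034129
Gain = 20 log₁₀(0.034129) ≈ -29.34 dB
∠T = (45.00°) − (75.96° + 5.71°) = -36.67°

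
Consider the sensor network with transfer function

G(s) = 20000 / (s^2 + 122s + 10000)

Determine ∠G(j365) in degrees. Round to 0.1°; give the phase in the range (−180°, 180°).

-160.1°

At s = jω = j365:
quadratic: (j365)² + 122·j365 + 10000 = -123225 + j44530 → |·| ≈ 1.3102e+05, ∠ ≈ 160.13°
∠G = 0.00° − 160.13° = -160.13°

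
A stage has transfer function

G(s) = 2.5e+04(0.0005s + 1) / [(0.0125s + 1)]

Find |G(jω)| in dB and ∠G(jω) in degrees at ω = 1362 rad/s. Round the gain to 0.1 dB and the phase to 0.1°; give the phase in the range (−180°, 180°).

At ω = 1362 rad/s:
zero (1 + j1362·0.0005) = 1 + j0.681 → |·| ≈ 1.2099, ∠ ≈ 34.25°
pole (1 + j1362·0.0125) = 1 + j17.025 → |·| ≈ 17.054, ∠ ≈ 86.64°
|G| = 2.5e+04 · 1.2099 / (17.054) ≈ 1773.6
Gain = 20 log₁₀(1773.6) ≈ 64.98 dB
∠G = (34.25°) − (86.64°) = -52.39°

65.0 dB, -52.4°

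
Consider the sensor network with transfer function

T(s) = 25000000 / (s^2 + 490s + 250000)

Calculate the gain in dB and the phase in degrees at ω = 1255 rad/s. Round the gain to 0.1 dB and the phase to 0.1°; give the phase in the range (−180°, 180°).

24.7 dB, -155.1°

At s = jω = j1255:
quadratic: (j1255)² + 490·j1255 + 250000 = -1325025 + j614950 → |·| ≈ 1.4608e+06, ∠ ≈ 155.10°
|T| = 25000000 / 1.4608e+06 ≈ 17.114
Gain = 20 log₁₀(17.114) ≈ 24.67 dB
∠T = 0.00° − 155.10° = -155.10°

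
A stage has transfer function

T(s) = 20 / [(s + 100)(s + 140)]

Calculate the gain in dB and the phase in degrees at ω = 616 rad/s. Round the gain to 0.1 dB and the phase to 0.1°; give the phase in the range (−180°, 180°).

-85.9 dB, -158.0°

At s = jω = j616:
pole (s+100): 100 + j616 → |·| = √(100²+616²) = √389456 ≈ 624.06, ∠ = arctan(616/100) ≈ 80.78°
pole (s+140): 140 + j616 → |·| = √(140²+616²) = √399056 ≈ 631.71, ∠ = arctan(616/140) ≈ 77.20°
|T| = 20 / 3.9422e+05 ≈ 5.0733e-05
Gain = 20 log₁₀(5.0733e-05) ≈ -85.89 dB
∠T = 0.00° − 157.98° = -157.98°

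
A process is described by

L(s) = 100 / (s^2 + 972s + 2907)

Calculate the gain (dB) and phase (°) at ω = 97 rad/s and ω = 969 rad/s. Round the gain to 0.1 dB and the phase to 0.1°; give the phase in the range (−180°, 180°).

Substitute s = j97:
Numerator: 100 = 100 + j0
Denominator: (j97)^2 + 972(j97) + 2907 = -6502 + j94284
|N| = √(100² + 0²) ≈ 100, ∠N ≈ 0.00°
|D| = √(6502² + 94284²) ≈ 94508, ∠D ≈ 93.94°
|L| = 100 / 94508 ≈ 0.0010581
Gain = 20 log₁₀(0.0010581) ≈ -59.51 dB
∠L = 0.00° − 93.94° = -93.94°

Substitute s = j969:
Numerator: 100 = 100 + j0
Denominator: (j969)^2 + 972(j969) + 2907 = -936054 + j941868
|N| = √(100² + 0²) ≈ 100, ∠N ≈ 0.00°
|D| = √(936054² + 941868²) ≈ 1.3279e+06, ∠D ≈ 134.82°
|L| = 100 / 1.3279e+06 ≈ 7.5307e-05
Gain = 20 log₁₀(7.5307e-05) ≈ -82.46 dB
∠L = 0.00° − 134.82° = -134.82°

ω = 97: -59.5 dB, -93.9°; ω = 969: -82.5 dB, -134.8°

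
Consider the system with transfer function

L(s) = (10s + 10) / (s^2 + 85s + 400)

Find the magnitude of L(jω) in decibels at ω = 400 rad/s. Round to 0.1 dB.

Substitute s = j400:
Numerator: 10(j400) + 10 = 10 + j4000
Denominator: (j400)^2 + 85(j400) + 400 = -159600 + j34000
|N| = √(10² + 4000²) ≈ 4000, ∠N ≈ 89.86°
|D| = √(159600² + 34000²) ≈ 1.6318e+05, ∠D ≈ 167.97°
|L| = 4000 / 1.6318e+05 ≈ 0.024513
Gain = 20 log₁₀(0.024513) ≈ -32.21 dB

-32.2 dB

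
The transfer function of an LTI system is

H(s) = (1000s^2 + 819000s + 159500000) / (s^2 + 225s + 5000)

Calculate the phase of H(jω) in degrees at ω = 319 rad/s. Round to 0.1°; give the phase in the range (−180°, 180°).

Substitute s = j319:
Numerator: 1000(j319)^2 + 819000(j319) + 159500000 = 57739000 + j261261000
Denominator: (j319)^2 + 225(j319) + 5000 = -96761 + j71775
|N| = √(57739000² + 261261000²) ≈ 2.6757e+08, ∠N ≈ 77.54°
|D| = √(96761² + 71775²) ≈ 1.2048e+05, ∠D ≈ 143.43°
∠H = 77.54° − 143.43° = -65.89°

-65.9°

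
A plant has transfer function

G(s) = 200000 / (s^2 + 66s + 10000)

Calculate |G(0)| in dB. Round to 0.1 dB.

G(0) = 200000 / 10000 = 20
20 log₁₀(20) ≈ 26.02 dB

26.0 dB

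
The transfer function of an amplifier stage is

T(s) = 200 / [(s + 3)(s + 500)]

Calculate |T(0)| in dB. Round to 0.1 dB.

T(0) = 200 / (3·500) ≈ 0.13333
20 log₁₀(0.13333) ≈ -17.50 dB

-17.5 dB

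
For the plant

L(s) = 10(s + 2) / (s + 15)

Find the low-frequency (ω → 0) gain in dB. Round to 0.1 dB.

L(0) = 10·2 / (15) ≈ 1.3333
20 log₁₀(1.3333) ≈ 2.50 dB

2.5 dB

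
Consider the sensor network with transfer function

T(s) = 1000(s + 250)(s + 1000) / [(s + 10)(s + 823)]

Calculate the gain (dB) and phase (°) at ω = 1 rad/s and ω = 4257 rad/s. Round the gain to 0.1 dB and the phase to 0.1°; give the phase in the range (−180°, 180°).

ω = 1: 89.6 dB, -5.5°; ω = 4257: 60.1 dB, -5.5°

At s = jω = j1:
zero (s+250): 250 + j1 → |·| = √(250²+1²) = √62501 ≈ 250, ∠ = arctan(1/250) ≈ 0.23°
zero (s+1000): 1000 + j1 → |·| = √(1000²+1²) = √1000001 ≈ 1000, ∠ = arctan(1/1000) ≈ 0.06°
pole (s+10): 10 + j1 → |·| = √(10²+1²) = √101 ≈ 10.05, ∠ = arctan(1/10) ≈ 5.71°
pole (s+823): 823 + j1 → |·| = √(823²+1²) = √677330 ≈ 823, ∠ = arctan(1/823) ≈ 0.07°
|T| = 1000 · 2.5e+05 / 8271.2 ≈ 30225
Gain = 20 log₁₀(30225) ≈ 89.61 dB
∠T = 0.29° − 5.78° = -5.49°

At s = jω = j4257:
zero (s+250): 250 + j4257 → |·| = √(250²+4257²) = √18184549 ≈ 4264.3, ∠ = arctan(4257/250) ≈ 86.64°
zero (s+1000): 1000 + j4257 → |·| = √(1000²+4257²) = √19122049 ≈ 4372.9, ∠ = arctan(4257/1000) ≈ 76.78°
pole (s+10): 10 + j4257 → |·| = √(10²+4257²) = √18122149 ≈ 4257, ∠ = arctan(4257/10) ≈ 89.87°
pole (s+823): 823 + j4257 → |·| = √(823²+4257²) = √18799378 ≈ 4335.8, ∠ = arctan(4257/823) ≈ 79.06°
|T| = 1000 · 1.8647e+07 / 1.8458e+07 ≈ 1010.2
Gain = 20 log₁₀(1010.2) ≈ 60.09 dB
∠T = 163.42° − 168.93° = -5.51°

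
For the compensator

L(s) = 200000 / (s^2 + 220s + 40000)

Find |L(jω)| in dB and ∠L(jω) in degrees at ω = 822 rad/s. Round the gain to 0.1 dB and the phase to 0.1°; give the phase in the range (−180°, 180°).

-10.4 dB, -164.1°

At s = jω = j822:
quadratic: (j822)² + 220·j822 + 40000 = -635684 + j180840 → |·| ≈ 6.6091e+05, ∠ ≈ 164.12°
|L| = 200000 / 6.6091e+05 ≈ 0.30261
Gain = 20 log₁₀(0.30261) ≈ -10.38 dB
∠L = 0.00° − 164.12° = -164.12°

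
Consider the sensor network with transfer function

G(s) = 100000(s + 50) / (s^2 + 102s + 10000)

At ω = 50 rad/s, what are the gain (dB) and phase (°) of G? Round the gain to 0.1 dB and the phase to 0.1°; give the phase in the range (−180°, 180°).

57.8 dB, 10.8°

At s = jω = j50:
zero (s+50): 50 + j50 → |·| = √(50²+50²) = √5000 ≈ 70.711, ∠ = arctan(50/50) ≈ 45.00°
quadratic: (j50)² + 102·j50 + 10000 = 7500 + j5100 → |·| ≈ 9069.7, ∠ ≈ 34.22°
|G| = 100000 · 70.711 / 9069.7 ≈ 779.64
Gain = 20 log₁₀(779.64) ≈ 57.84 dB
∠G = 45.00° − 34.22° = 10.78°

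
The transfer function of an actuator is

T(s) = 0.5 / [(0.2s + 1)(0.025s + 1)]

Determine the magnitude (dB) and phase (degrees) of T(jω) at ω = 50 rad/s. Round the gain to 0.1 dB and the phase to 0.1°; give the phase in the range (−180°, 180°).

-30.2 dB, -135.6°

At ω = 50 rad/s:
pole (1 + j50·0.2) = 1 + j10 → |·| ≈ 10.05, ∠ ≈ 84.29°
pole (1 + j50·0.025) = 1 + j1.25 → |·| ≈ 1.6008, ∠ ≈ 51.34°
|T| = 0.5 · 1 / (10.05 · 1.6008) ≈ 0.031079
Gain = 20 log₁₀(0.031079) ≈ -30.15 dB
∠T = (0°) − (84.29° + 51.34°) = -135.63°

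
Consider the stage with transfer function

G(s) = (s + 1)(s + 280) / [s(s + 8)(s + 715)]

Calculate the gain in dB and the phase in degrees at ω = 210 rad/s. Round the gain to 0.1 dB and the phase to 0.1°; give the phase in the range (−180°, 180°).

At s = jω = j210:
zero (s+1): 1 + j210 → |·| = √(1²+210²) = √44101 ≈ 210, ∠ = arctan(210/1) ≈ 89.73°
zero (s+280): 280 + j210 → |·| = √(280²+210²) = √122500 ≈ 350, ∠ = arctan(210/280) ≈ 36.87°
pole (s+8): 8 + j210 → |·| = √(8²+210²) = √44164 ≈ 210.15, ∠ = arctan(210/8) ≈ 87.82°
pole (s+715): 715 + j210 → |·| = √(715²+210²) = √555325 ≈ 745.2, ∠ = arctan(210/715) ≈ 16.37°
pole at origin: |s| = 210, ∠ = 90.00° (in denominator)
|G| = 1 · 73500 / 3.2887e+07 ≈ 0.0022349
Gain = 20 log₁₀(0.0022349) ≈ -53.01 dB
∠G = 126.60° − 194.19° = -67.59°

-53.0 dB, -67.6°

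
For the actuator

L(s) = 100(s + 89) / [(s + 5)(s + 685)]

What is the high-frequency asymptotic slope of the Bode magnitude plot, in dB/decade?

Each pole contributes −20 dB/decade at high frequency; each zero contributes +20 dB/decade.
Net: 1 zero(s) − 2 pole(s) → -20 dB/decade.

-20 dB/decade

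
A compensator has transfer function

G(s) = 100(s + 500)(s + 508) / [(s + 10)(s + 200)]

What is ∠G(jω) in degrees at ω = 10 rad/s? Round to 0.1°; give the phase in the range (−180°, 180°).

-45.6°

At s = jω = j10:
zero (s+500): 500 + j10 → |·| = √(500²+10²) = √250100 ≈ 500.1, ∠ = arctan(10/500) ≈ 1.15°
zero (s+508): 508 + j10 → |·| = √(508²+10²) = √258164 ≈ 508.1, ∠ = arctan(10/508) ≈ 1.13°
pole (s+10): 10 + j10 → |·| = √(10²+10²) = √200 ≈ 14.142, ∠ = arctan(10/10) ≈ 45.00°
pole (s+200): 200 + j10 → |·| = √(200²+10²) = √40100 ≈ 200.25, ∠ = arctan(10/200) ≈ 2.86°
∠G = 2.28° − 47.86° = -45.58°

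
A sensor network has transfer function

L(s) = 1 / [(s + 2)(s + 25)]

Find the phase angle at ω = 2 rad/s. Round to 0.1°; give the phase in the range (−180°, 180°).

At s = jω = j2:
pole (s+2): 2 + j2 → |·| = √(2²+2²) = √8 ≈ 2.8284, ∠ = arctan(2/2) ≈ 45.00°
pole (s+25): 25 + j2 → |·| = √(25²+2²) = √629 ≈ 25.08, ∠ = arctan(2/25) ≈ 4.57°
∠L = 0.00° − 49.57° = -49.57°

-49.6°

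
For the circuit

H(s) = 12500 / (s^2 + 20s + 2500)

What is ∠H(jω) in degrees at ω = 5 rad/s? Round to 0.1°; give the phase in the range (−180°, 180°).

At s = jω = j5:
quadratic: (j5)² + 20·j5 + 2500 = 2475 + j100 → |·| ≈ 2477, ∠ ≈ 2.31°
∠H = 0.00° − 2.31° = -2.31°

-2.3°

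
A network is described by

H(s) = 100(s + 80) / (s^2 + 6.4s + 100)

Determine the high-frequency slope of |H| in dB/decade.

-20 dB/decade

Each pole contributes −20 dB/decade at high frequency; each zero contributes +20 dB/decade.
Net: 1 zero(s) − 2 pole(s) → -20 dB/decade.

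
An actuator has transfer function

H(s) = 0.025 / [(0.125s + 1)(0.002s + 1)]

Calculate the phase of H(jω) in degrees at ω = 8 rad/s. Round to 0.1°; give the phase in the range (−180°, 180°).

At ω = 8 rad/s:
pole (1 + j8·0.125) = 1 + j1 → |·| ≈ 1.4142, ∠ ≈ 45.00°
pole (1 + j8·0.002) = 1 + j0.016 → |·| ≈ 1.0001, ∠ ≈ 0.92°
∠H = (0°) − (45.00° + 0.92°) = -45.92°

-45.9°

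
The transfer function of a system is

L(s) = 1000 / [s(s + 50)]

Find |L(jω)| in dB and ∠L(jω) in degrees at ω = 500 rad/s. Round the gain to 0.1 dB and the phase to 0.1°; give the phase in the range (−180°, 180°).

At s = jω = j500:
pole (s+50): 50 + j500 → |·| = √(50²+500²) = √252500 ≈ 502.49, ∠ = arctan(500/50) ≈ 84.29°
pole at origin: |s| = 500, ∠ = 90.00° (in denominator)
|L| = 1000 / 2.5124e+05 ≈ 0.0039803
Gain = 20 log₁₀(0.0039803) ≈ -48.00 dB
∠L = 0.00° − 174.29° = -174.29°

-48.0 dB, -174.3°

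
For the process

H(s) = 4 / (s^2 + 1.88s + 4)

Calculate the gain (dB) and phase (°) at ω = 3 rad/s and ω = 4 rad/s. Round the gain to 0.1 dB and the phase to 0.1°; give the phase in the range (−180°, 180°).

At s = jω = j3:
quadratic: (j3)² + 1.88·j3 + 4 = -5 + j5.64 → |·| ≈ 7.5372, ∠ ≈ 131.56°
|H| = 4 / 7.5372 ≈ 0.5307
Gain = 20 log₁₀(0.5307) ≈ -5.50 dB
∠H = 0.00° − 131.56° = -131.56°

At s = jω = j4:
quadratic: (j4)² + 1.88·j4 + 4 = -12 + j7.52 → |·| ≈ 14.162, ∠ ≈ 147.93°
|H| = 4 / 14.162 ≈ 0.28245
Gain = 20 log₁₀(0.28245) ≈ -10.98 dB
∠H = 0.00° − 147.93° = -147.93°

ω = 3: -5.5 dB, -131.6°; ω = 4: -11.0 dB, -147.9°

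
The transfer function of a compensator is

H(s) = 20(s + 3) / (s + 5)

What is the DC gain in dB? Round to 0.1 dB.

H(0) = 20·3 / (5) = 12
20 log₁₀(12) ≈ 21.58 dB

21.6 dB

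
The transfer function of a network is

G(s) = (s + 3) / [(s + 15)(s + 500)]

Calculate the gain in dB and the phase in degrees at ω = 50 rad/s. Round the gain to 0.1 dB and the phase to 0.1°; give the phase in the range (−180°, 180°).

-54.4 dB, 7.6°

At s = jω = j50:
zero (s+3): 3 + j50 → |·| = √(3²+50²) = √2509 ≈ 50.09, ∠ = arctan(50/3) ≈ 86.57°
pole (s+15): 15 + j50 → |·| = √(15²+50²) = √2725 ≈ 52.202, ∠ = arctan(50/15) ≈ 73.30°
pole (s+500): 500 + j50 → |·| = √(500²+50²) = √252500 ≈ 502.49, ∠ = arctan(50/500) ≈ 5.71°
|G| = 1 · 50.09 / 26231 ≈ 0.0019096
Gain = 20 log₁₀(0.0019096) ≈ -54.38 dB
∠G = 86.57° − 79.01° = 7.56°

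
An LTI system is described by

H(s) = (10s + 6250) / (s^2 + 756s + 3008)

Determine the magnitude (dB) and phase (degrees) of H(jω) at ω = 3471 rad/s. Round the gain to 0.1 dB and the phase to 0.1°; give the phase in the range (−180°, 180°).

-50.9 dB, -87.9°

Substitute s = j3471:
Numerator: 10(j3471) + 6250 = 6250 + j34710
Denominator: (j3471)^2 + 756(j3471) + 3008 = -12044833 + j2624076
|N| = √(6250² + 34710²) ≈ 35268, ∠N ≈ 79.79°
|D| = √(12044833² + 2624076²) ≈ 1.2327e+07, ∠D ≈ 167.71°
|H| = 35268 / 1.2327e+07 ≈ 0.002861
Gain = 20 log₁₀(0.002861) ≈ -50.87 dB
∠H = 79.79° − 167.71° = -87.92°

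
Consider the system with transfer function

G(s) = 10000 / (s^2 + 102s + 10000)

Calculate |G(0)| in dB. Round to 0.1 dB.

0.0 dB

G(0) = 10000 / 10000 = 1
20 log₁₀(1) ≈ 0.00 dB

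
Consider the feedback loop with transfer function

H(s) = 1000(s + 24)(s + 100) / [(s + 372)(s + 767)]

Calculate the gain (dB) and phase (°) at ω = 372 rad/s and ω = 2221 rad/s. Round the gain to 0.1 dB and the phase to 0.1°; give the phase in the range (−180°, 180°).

ω = 372: 50.1 dB, 90.4°; ω = 2221: 59.4 dB, 25.4°

At s = jω = j372:
zero (s+24): 24 + j372 → |·| = √(24²+372²) = √138960 ≈ 372.77, ∠ = arctan(372/24) ≈ 86.31°
zero (s+100): 100 + j372 → |·| = √(100²+372²) = √148384 ≈ 385.21, ∠ = arctan(372/100) ≈ 74.95°
pole (s+372): 372 + j372 → |·| = √(372²+372²) = √276768 ≈ 526.09, ∠ = arctan(372/372) ≈ 45.00°
pole (s+767): 767 + j372 → |·| = √(767²+372²) = √726673 ≈ 852.45, ∠ = arctan(372/767) ≈ 25.87°
|H| = 1000 · 1.4359e+05 / 4.4847e+05 ≈ 320.18
Gain = 20 log₁₀(320.18) ≈ 50.11 dB
∠H = 161.26° − 70.87° = 90.39°

At s = jω = j2221:
zero (s+24): 24 + j2221 → |·| = √(24²+2221²) = √4933417 ≈ 2221.1, ∠ = arctan(2221/24) ≈ 89.38°
zero (s+100): 100 + j2221 → |·| = √(100²+2221²) = √4942841 ≈ 2223.3, ∠ = arctan(2221/100) ≈ 87.42°
pole (s+372): 372 + j2221 → |·| = √(372²+2221²) = √5071225 ≈ 2251.9, ∠ = arctan(2221/372) ≈ 80.49°
pole (s+767): 767 + j2221 → |·| = √(767²+2221²) = √5521130 ≈ 2349.7, ∠ = arctan(2221/767) ≈ 70.95°
|H| = 1000 · 4.9382e+06 / 5.2913e+06 ≈ 933.27
Gain = 20 log₁₀(933.27) ≈ 59.40 dB
∠H = 176.80° − 151.44° = 25.36°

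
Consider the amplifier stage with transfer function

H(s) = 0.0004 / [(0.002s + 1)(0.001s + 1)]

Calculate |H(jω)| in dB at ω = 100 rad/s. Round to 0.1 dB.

At ω = 100 rad/s:
pole (1 + j100·0.002) = 1 + j0.2 → |·| ≈ 1.0198, ∠ ≈ 11.31°
pole (1 + j100·0.001) = 1 + j0.1 → |·| ≈ 1.005, ∠ ≈ 5.71°
|H| = 0.0004 · 1 / (1.0198 · 1.005) ≈ 0.00039028
Gain = 20 log₁₀(0.00039028) ≈ -68.17 dB

-68.2 dB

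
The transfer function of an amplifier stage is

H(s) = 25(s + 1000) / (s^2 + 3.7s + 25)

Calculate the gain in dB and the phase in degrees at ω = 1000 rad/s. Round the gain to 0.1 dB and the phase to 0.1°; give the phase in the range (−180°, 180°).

At s = jω = j1000:
zero (s+1000): 1000 + j1000 → |·| = √(1000²+1000²) = √2000000 ≈ 1414.2, ∠ = arctan(1000/1000) ≈ 45.00°
quadratic: (j1000)² + 3.7·j1000 + 25 = -999975 + j3700 → |·| ≈ 9.9998e+05, ∠ ≈ 179.79°
|H| = 25 · 1414.2 / 9.9998e+05 ≈ 0.035356
Gain = 20 log₁₀(0.035356) ≈ -29.03 dB
∠H = 45.00° − 179.79° = -134.79°

-29.0 dB, -134.8°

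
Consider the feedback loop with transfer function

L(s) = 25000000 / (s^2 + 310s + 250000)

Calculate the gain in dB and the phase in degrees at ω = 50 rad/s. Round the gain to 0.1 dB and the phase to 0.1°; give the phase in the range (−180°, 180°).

40.1 dB, -3.6°

At s = jω = j50:
quadratic: (j50)² + 310·j50 + 250000 = 247500 + j15500 → |·| ≈ 2.4798e+05, ∠ ≈ 3.58°
|L| = 25000000 / 2.4798e+05 ≈ 100.81
Gain = 20 log₁₀(100.81) ≈ 40.07 dB
∠L = 0.00° − 3.58° = -3.58°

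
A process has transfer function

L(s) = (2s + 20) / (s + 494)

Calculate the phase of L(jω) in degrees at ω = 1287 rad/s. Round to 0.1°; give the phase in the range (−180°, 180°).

Substitute s = j1287:
Numerator: 2(j1287) + 20 = 20 + j2574
Denominator: (j1287) + 494 = 494 + j1287
|N| = √(20² + 2574²) ≈ 2574.1, ∠N ≈ 89.55°
|D| = √(494² + 1287²) ≈ 1378.6, ∠D ≈ 69.00°
∠L = 89.55° − 69.00° = 20.55°

20.6°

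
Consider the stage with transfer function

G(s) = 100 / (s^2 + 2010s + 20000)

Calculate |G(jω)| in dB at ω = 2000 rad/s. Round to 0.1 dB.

-95.1 dB

Substitute s = j2000:
Numerator: 100 = 100 + j0
Denominator: (j2000)^2 + 2010(j2000) + 20000 = -3980000 + j4020000
|N| = √(100² + 0²) ≈ 100, ∠N ≈ 0.00°
|D| = √(3980000² + 4020000²) ≈ 5.6569e+06, ∠D ≈ 134.71°
|G| = 100 / 5.6569e+06 ≈ 1.7678e-05
Gain = 20 log₁₀(1.7678e-05) ≈ -95.05 dB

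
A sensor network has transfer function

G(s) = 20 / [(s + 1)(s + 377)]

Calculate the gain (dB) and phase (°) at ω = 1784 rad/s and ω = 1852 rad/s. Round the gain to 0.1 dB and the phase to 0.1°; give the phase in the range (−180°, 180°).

ω = 1784: -104.2 dB, -168.0°; ω = 1852: -104.9 dB, -168.5°

At s = jω = j1784:
pole (s+1): 1 + j1784 → |·| = √(1²+1784²) = √3182657 ≈ 1784, ∠ = arctan(1784/1) ≈ 89.97°
pole (s+377): 377 + j1784 → |·| = √(377²+1784²) = √3324785 ≈ 1823.4, ∠ = arctan(1784/377) ≈ 78.07°
|G| = 20 / 3.2529e+06 ≈ 6.1484e-06
Gain = 20 log₁₀(6.1484e-06) ≈ -104.22 dB
∠G = 0.00° − 168.04° = -168.04°

At s = jω = j1852:
pole (s+1): 1 + j1852 → |·| = √(1²+1852²) = √3429905 ≈ 1852, ∠ = arctan(1852/1) ≈ 89.97°
pole (s+377): 377 + j1852 → |·| = √(377²+1852²) = √3572033 ≈ 1890, ∠ = arctan(1852/377) ≈ 78.49°
|G| = 20 / 3.5003e+06 ≈ 5.7138e-06
Gain = 20 log₁₀(5.7138e-06) ≈ -104.86 dB
∠G = 0.00° − 168.46° = -168.46°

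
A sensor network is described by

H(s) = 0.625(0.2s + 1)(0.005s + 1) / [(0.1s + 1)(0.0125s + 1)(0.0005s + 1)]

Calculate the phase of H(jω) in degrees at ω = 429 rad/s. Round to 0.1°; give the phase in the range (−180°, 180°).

At ω = 429 rad/s:
zero (1 + j429·0.2) = 1 + j85.8 → |·| ≈ 85.806, ∠ ≈ 89.33°
zero (1 + j429·0.005) = 1 + j2.145 → |·| ≈ 2.3666, ∠ ≈ 65.01°
pole (1 + j429·0.1) = 1 + j42.9 → |·| ≈ 42.912, ∠ ≈ 88.66°
pole (1 + j429·0.0125) = 1 + j5.3625 → |·| ≈ 5.4549, ∠ ≈ 79.44°
pole (1 + j429·0.0005) = 1 + j0.2145 → |·| ≈ 1.0227, ∠ ≈ 12.11°
∠H = (89.33° + 65.01°) − (88.66° + 79.44° + 12.11°) = -25.87°

-25.9°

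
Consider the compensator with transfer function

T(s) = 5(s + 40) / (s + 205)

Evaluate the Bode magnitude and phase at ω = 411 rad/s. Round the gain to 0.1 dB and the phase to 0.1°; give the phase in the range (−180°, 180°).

13.1 dB, 21.0°

At s = jω = j411:
zero (s+40): 40 + j411 → |·| = √(40²+411²) = √170521 ≈ 412.94, ∠ = arctan(411/40) ≈ 84.44°
pole (s+205): 205 + j411 → |·| = √(205²+411²) = √210946 ≈ 459.29, ∠ = arctan(411/205) ≈ 63.49°
|T| = 5 · 412.94 / 459.29 ≈ 4.4954
Gain = 20 log₁₀(4.4954) ≈ 13.06 dB
∠T = 84.44° − 63.49° = 20.95°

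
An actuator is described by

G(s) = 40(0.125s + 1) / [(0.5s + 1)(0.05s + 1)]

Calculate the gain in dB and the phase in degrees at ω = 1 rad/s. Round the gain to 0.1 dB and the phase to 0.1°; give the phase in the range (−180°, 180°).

31.1 dB, -22.3°

At ω = 1 rad/s:
zero (1 + j1·0.125) = 1 + j0.125 → |·| ≈ 1.0078, ∠ ≈ 7.13°
pole (1 + j1·0.5) = 1 + j0.5 → |·| ≈ 1.118, ∠ ≈ 26.57°
pole (1 + j1·0.05) = 1 + j0.05 → |·| ≈ 1.0012, ∠ ≈ 2.86°
|G| = 40 · 1.0078 / (1.118 · 1.0012) ≈ 36.014
Gain = 20 log₁₀(36.014) ≈ 31.13 dB
∠G = (7.13°) − (26.57° + 2.86°) = -22.30°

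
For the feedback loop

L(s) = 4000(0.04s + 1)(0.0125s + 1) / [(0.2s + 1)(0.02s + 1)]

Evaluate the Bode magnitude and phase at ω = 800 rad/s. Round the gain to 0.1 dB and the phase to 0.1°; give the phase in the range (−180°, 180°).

At ω = 800 rad/s:
zero (1 + j800·0.04) = 1 + j32 → |·| ≈ 32.016, ∠ ≈ 88.21°
zero (1 + j800·0.0125) = 1 + j10 → |·| ≈ 10.05, ∠ ≈ 84.29°
pole (1 + j800·0.2) = 1 + j160 → |·| ≈ 160, ∠ ≈ 89.64°
pole (1 + j800·0.02) = 1 + j16 → |·| ≈ 16.031, ∠ ≈ 86.42°
|L| = 4000 · 32.016 · 10.05 / (160 · 16.031) ≈ 501.78
Gain = 20 log₁₀(501.78) ≈ 54.01 dB
∠L = (88.21° + 84.29°) − (89.64° + 86.42°) = -3.56°

54.0 dB, -3.6°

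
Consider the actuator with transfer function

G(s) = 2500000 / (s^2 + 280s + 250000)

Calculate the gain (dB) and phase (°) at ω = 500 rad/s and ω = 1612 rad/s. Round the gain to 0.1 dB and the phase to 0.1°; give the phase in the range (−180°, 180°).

ω = 500: 25.0 dB, -90.0°; ω = 1612: 0.4 dB, -169.1°

At s = jω = j500:
quadratic: (j500)² + 280·j500 + 250000 = 0 + j140000 → |·| ≈ 1.4e+05, ∠ ≈ 90.00°
|G| = 2500000 / 1.4e+05 ≈ 17.857
Gain = 20 log₁₀(17.857) ≈ 25.04 dB
∠G = 0.00° − 90.00° = -90.00°

At s = jω = j1612:
quadratic: (j1612)² + 280·j1612 + 250000 = -2348544 + j451360 → |·| ≈ 2.3915e+06, ∠ ≈ 169.12°
|G| = 2500000 / 2.3915e+06 ≈ 1.0454
Gain = 20 log₁₀(1.0454) ≈ 0.39 dB
∠G = 0.00° − 169.12° = -169.12°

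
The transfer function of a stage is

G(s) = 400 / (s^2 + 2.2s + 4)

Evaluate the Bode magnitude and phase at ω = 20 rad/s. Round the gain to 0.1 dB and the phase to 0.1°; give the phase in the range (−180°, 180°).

At s = jω = j20:
quadratic: (j20)² + 2.2·j20 + 4 = -396 + j44 → |·| ≈ 398.44, ∠ ≈ 173.66°
|G| = 400 / 398.44 ≈ 1.0039
Gain = 20 log₁₀(1.0039) ≈ 0.03 dB
∠G = 0.00° − 173.66° = -173.66°

0.0 dB, -173.7°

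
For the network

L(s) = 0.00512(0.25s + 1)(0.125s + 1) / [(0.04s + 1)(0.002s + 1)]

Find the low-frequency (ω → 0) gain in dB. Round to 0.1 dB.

L(0) = 0.00512 · 1 / 1 = 0.00512
20 log₁₀(0.00512) ≈ -45.81 dB

-45.8 dB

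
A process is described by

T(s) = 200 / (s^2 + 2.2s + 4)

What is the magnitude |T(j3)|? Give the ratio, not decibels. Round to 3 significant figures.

At s = jω = j3:
quadratic: (j3)² + 2.2·j3 + 4 = -5 + j6.6 → |·| ≈ 8.2801, ∠ ≈ 127.15°
|T| = 200 / 8.2801 ≈ 24.154

24.2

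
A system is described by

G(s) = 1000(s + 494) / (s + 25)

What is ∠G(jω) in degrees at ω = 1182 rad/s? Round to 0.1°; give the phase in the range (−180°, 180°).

At s = jω = j1182:
zero (s+494): 494 + j1182 → |·| = √(494²+1182²) = √1641160 ≈ 1281.1, ∠ = arctan(1182/494) ≈ 67.32°
pole (s+25): 25 + j1182 → |·| = √(25²+1182²) = √1397749 ≈ 1182.3, ∠ = arctan(1182/25) ≈ 88.79°
∠G = 67.32° − 88.79° = -21.47°

-21.5°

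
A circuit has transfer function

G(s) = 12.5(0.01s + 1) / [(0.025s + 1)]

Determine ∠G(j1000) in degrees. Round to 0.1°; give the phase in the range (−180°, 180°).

At ω = 1000 rad/s:
zero (1 + j1000·0.01) = 1 + j10 → |·| ≈ 10.05, ∠ ≈ 84.29°
pole (1 + j1000·0.025) = 1 + j25 → |·| ≈ 25.02, ∠ ≈ 87.71°
∠G = (84.29°) − (87.71°) = -3.42°

-3.4°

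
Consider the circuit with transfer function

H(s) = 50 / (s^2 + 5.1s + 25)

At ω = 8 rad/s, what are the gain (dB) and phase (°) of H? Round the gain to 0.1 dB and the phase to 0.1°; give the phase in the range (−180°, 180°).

At s = jω = j8:
quadratic: (j8)² + 5.1·j8 + 25 = -39 + j40.8 → |·| ≈ 56.441, ∠ ≈ 133.71°
|H| = 50 / 56.441 ≈ 0.88588
Gain = 20 log₁₀(0.88588) ≈ -1.05 dB
∠H = 0.00° − 133.71° = -133.71°

-1.1 dB, -133.7°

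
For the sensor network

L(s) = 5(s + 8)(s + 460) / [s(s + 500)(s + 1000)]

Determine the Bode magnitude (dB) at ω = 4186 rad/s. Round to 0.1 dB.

At s = jω = j4186:
zero (s+8): 8 + j4186 → |·| = √(8²+4186²) = √17522660 ≈ 4186, ∠ = arctan(4186/8) ≈ 89.89°
zero (s+460): 460 + j4186 → |·| = √(460²+4186²) = √17734196 ≈ 4211.2, ∠ = arctan(4186/460) ≈ 83.73°
pole (s+500): 500 + j4186 → |·| = √(500²+4186²) = √17772596 ≈ 4215.8, ∠ = arctan(4186/500) ≈ 83.19°
pole (s+1000): 1000 + j4186 → |·| = √(1000²+4186²) = √18522596 ≈ 4303.8, ∠ = arctan(4186/1000) ≈ 76.56°
pole at origin: |s| = 4186, ∠ = 90.00° (in denominator)
|L| = 5 · 1.7628e+07 / 7.5951e+10 ≈ 0.0011605
Gain = 20 log₁₀(0.0011605) ≈ -58.71 dB

-58.7 dB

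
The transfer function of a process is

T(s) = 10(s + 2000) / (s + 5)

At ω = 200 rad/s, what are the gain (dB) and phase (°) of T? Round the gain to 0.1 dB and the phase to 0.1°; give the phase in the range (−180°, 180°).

At s = jω = j200:
zero (s+2000): 2000 + j200 → |·| = √(2000²+200²) = √4040000 ≈ 2010, ∠ = arctan(200/2000) ≈ 5.71°
pole (s+5): 5 + j200 → |·| = √(5²+200²) = √40025 ≈ 200.06, ∠ = arctan(200/5) ≈ 88.57°
|T| = 10 · 2010 / 200.06 ≈ 100.47
Gain = 20 log₁₀(100.47) ≈ 40.04 dB
∠T = 5.71° − 88.57° = -82.86°

40.0 dB, -82.9°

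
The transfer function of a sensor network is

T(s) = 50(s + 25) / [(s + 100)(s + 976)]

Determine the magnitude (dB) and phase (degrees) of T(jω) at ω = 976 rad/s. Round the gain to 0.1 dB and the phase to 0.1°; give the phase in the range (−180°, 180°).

At s = jω = j976:
zero (s+25): 25 + j976 → |·| = √(25²+976²) = √953201 ≈ 976.32, ∠ = arctan(976/25) ≈ 88.53°
pole (s+100): 100 + j976 → |·| = √(100²+976²) = √962576 ≈ 981.11, ∠ = arctan(976/100) ≈ 84.15°
pole (s+976): 976 + j976 → |·| = √(976²+976²) = √1905152 ≈ 1380.3, ∠ = arctan(976/976) ≈ 45.00°
|T| = 50 · 976.32 / 1.3542e+06 ≈ 0.036048
Gain = 20 log₁₀(0.036048) ≈ -28.86 dB
∠T = 88.53° − 129.15° = -40.62°

-28.9 dB, -40.6°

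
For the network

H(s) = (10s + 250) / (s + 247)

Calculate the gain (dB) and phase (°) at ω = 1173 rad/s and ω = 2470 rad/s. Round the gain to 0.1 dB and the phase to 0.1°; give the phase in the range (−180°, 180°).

Substitute s = j1173:
Numerator: 10(j1173) + 250 = 250 + j11730
Denominator: (j1173) + 247 = 247 + j1173
|N| = √(250² + 11730²) ≈ 11733, ∠N ≈ 88.78°
|D| = √(247² + 1173²) ≈ 1198.7, ∠D ≈ 78.11°
|H| = 11733 / 1198.7 ≈ 9.7881
Gain = 20 log₁₀(9.7881) ≈ 19.81 dB
∠H = 88.78° − 78.11° = 10.67°

Substitute s = j2470:
Numerator: 10(j2470) + 250 = 250 + j24700
Denominator: (j2470) + 247 = 247 + j2470
|N| = √(250² + 24700²) ≈ 24701, ∠N ≈ 89.42°
|D| = √(247² + 2470²) ≈ 2482.3, ∠D ≈ 84.29°
|H| = 24701 / 2482.3 ≈ 9.9509
Gain = 20 log₁₀(9.9509) ≈ 19.96 dB
∠H = 89.42° − 84.29° = 5.13°

ω = 1173: 19.8 dB, 10.7°; ω = 2470: 20.0 dB, 5.1°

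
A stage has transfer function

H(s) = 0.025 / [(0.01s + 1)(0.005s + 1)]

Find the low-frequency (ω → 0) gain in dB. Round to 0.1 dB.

-32.0 dB

H(0) = 0.025 · 1 / 1 = 0.025
20 log₁₀(0.025) ≈ -32.04 dB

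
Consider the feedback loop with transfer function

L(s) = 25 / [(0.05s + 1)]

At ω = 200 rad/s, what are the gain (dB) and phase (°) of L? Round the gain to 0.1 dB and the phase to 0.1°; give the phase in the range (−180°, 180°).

At ω = 200 rad/s:
pole (1 + j200·0.05) = 1 + j10 → |·| ≈ 10.05, ∠ ≈ 84.29°
|L| = 25 · 1 / (10.05) ≈ 2.4876
Gain = 20 log₁₀(2.4876) ≈ 7.92 dB
∠L = (0°) − (84.29°) = -84.29°

7.9 dB, -84.3°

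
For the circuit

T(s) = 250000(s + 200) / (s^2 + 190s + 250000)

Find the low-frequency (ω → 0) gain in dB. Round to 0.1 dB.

46.0 dB

T(0) = 250000·200 / 250000 = 200
20 log₁₀(200) ≈ 46.02 dB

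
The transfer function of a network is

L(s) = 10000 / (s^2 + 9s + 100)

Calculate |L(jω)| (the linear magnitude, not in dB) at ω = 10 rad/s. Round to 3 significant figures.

111

At s = jω = j10:
quadratic: (j10)² + 9·j10 + 100 = 0 + j90 → |·| ≈ 90, ∠ ≈ 90.00°
|L| = 10000 / 90 ≈ 111.11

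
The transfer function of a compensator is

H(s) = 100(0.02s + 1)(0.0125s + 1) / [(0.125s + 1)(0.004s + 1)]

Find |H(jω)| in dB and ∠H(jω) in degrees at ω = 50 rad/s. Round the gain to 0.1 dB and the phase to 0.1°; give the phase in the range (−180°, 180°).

At ω = 50 rad/s:
zero (1 + j50·0.02) = 1 + j1 → |·| ≈ 1.4142, ∠ ≈ 45.00°
zero (1 + j50·0.0125) = 1 + j0.625 → |·| ≈ 1.1792, ∠ ≈ 32.01°
pole (1 + j50·0.125) = 1 + j6.25 → |·| ≈ 6.3295, ∠ ≈ 80.91°
pole (1 + j50·0.004) = 1 + j0.2 → |·| ≈ 1.0198, ∠ ≈ 11.31°
|H| = 100 · 1.4142 · 1.1792 / (6.3295 · 1.0198) ≈ 25.835
Gain = 20 log₁₀(25.835) ≈ 28.24 dB
∠H = (45.00° + 32.01°) − (80.91° + 11.31°) = -15.21°

28.2 dB, -15.2°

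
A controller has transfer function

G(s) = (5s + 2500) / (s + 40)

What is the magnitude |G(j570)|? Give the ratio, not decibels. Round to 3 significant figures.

Substitute s = j570:
Numerator: 5(j570) + 2500 = 2500 + j2850
Denominator: (j570) + 40 = 40 + j570
|N| = √(2500² + 2850²) ≈ 3791.1, ∠N ≈ 48.74°
|D| = √(40² + 570²) ≈ 571.4, ∠D ≈ 85.99°
|G| = 3791.1 / 571.4 ≈ 6.6348

6.63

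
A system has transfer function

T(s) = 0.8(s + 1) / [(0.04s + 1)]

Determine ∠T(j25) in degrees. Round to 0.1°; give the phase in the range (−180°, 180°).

42.7°

At ω = 25 rad/s:
zero (1 + j25·1) = 1 + j25 → |·| ≈ 25.02, ∠ ≈ 87.71°
pole (1 + j25·0.04) = 1 + j1 → |·| ≈ 1.4142, ∠ ≈ 45.00°
∠T = (87.71°) − (45.00°) = 42.71°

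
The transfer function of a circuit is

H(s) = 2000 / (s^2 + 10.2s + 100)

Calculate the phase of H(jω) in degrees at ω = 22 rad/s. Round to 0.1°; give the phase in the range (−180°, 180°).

-149.7°

At s = jω = j22:
quadratic: (j22)² + 10.2·j22 + 100 = -384 + j224.4 → |·| ≈ 444.76, ∠ ≈ 149.70°
∠H = 0.00° − 149.70° = -149.70°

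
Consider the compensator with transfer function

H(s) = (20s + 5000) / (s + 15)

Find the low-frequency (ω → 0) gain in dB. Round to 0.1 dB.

H(0) = 5000 / 15 ≈ 333.33
20 log₁₀(333.33) ≈ 50.46 dB

50.5 dB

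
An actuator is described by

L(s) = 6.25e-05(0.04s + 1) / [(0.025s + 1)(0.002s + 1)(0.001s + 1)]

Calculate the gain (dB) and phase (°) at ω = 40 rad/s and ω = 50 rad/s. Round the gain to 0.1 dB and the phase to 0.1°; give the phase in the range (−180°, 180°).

At ω = 40 rad/s:
zero (1 + j40·0.04) = 1 + j1.6 → |·| ≈ 1.8868, ∠ ≈ 57.99°
pole (1 + j40·0.025) = 1 + j1 → |·| ≈ 1.4142, ∠ ≈ 45.00°
pole (1 + j40·0.002) = 1 + j0.08 → |·| ≈ 1.0032, ∠ ≈ 4.57°
pole (1 + j40·0.001) = 1 + j0.04 → |·| ≈ 1.0008, ∠ ≈ 2.29°
|L| = 6.25e-05 · 1.8868 / (1.4142 · 1.0032 · 1.0008) ≈ 8.3054e-05
Gain = 20 log₁₀(8.3054e-05) ≈ -81.61 dB
∠L = (57.99°) − (45.00° + 4.57° + 2.29°) = 6.13°

At ω = 50 rad/s:
zero (1 + j50·0.04) = 1 + j2 → |·| ≈ 2.2361, ∠ ≈ 63.43°
pole (1 + j50·0.025) = 1 + j1.25 → |·| ≈ 1.6008, ∠ ≈ 51.34°
pole (1 + j50·0.002) = 1 + j0.1 → |·| ≈ 1.005, ∠ ≈ 5.71°
pole (1 + j50·0.001) = 1 + j0.05 → |·| ≈ 1.0012, ∠ ≈ 2.86°
|L| = 6.25e-05 · 2.2361 / (1.6008 · 1.005 · 1.0012) ≈ 8.6766e-05
Gain = 20 log₁₀(8.6766e-05) ≈ -81.23 dB
∠L = (63.43°) − (51.34° + 5.71° + 2.86°) = 3.52°

ω = 40: -81.6 dB, 6.1°; ω = 50: -81.2 dB, 3.5°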